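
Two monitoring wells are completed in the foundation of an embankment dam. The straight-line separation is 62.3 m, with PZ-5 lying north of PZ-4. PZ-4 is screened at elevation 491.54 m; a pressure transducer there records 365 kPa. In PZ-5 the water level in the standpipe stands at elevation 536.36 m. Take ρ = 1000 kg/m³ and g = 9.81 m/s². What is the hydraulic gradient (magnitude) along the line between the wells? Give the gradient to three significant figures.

Pressure head at PZ-4: ψ = P/(ρg) = 365×1000 / (1000 × 9.81) = 37.21 m.
Total head at PZ-4: h = z + ψ = 491.54 + 37.21 = 528.75 m.
Total head at PZ-5: h = 536.36 m (water level in the piezometer is the total head).
Head difference: h(PZ-4) − h(PZ-5) = 528.75 − 536.36 = -7.61 m.
Hydraulic gradient: i = |Δh| / L = 7.61 / 62.3 = 0.122.

i ≈ 0.122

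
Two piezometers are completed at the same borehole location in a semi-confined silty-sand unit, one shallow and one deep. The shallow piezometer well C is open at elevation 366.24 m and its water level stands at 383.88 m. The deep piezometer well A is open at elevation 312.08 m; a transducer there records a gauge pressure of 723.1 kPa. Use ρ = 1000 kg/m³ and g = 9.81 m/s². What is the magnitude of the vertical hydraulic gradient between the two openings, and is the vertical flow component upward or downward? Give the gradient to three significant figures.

Total head at well C: h = 383.88 m (water level in the standpipe).
Pressure head at well A: ψ = P/(ρg) = 723.1×1000 / (1000 × 9.81) = 73.71 m.
Total head at well A: h = z + ψ = 312.08 + 73.71 = 385.79 m.
Δh = h(well C) − h(well A) = 383.88 − 385.79 = -1.91 m.
Vertical separation Δz = 366.24 − 312.08 = 54.16 m.
|i_v| = |Δh| / Δz = 1.91 / 54.16 = 0.0353.
Head is higher in the deep piezometer, so vertical flow is upward (discharge condition).

|i_v| ≈ 0.0353; vertical flow is upward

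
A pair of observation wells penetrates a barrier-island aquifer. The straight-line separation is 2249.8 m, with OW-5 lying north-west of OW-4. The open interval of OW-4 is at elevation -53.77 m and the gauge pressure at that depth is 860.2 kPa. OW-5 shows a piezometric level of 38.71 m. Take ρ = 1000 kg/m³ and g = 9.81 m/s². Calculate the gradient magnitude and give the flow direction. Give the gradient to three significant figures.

i ≈ 0.00213; groundwater flows toward the south-east

Pressure head at OW-4: ψ = P/(ρg) = 860.2×1000 / (1000 × 9.81) = 87.69 m.
Total head at OW-4: h = z + ψ = -53.77 + 87.69 = 33.92 m.
Total head at OW-5: h = 38.71 m (water level in the piezometer is the total head).
Head difference: h(OW-4) − h(OW-5) = 33.92 − 38.71 = -4.79 m.
Hydraulic gradient: i = |Δh| / L = 4.79 / 2249.8 = 0.00213.
Flow is from higher to lower head: from OW-5 toward OW-4, i.e. toward the south-east.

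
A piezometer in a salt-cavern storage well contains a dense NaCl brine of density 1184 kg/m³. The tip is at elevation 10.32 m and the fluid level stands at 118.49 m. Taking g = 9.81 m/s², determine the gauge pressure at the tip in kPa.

Pressure head ψ = h − z = 118.49 − 10.32 = 108.17 m.
P = ρgψ = 1184 × 9.81 × 108.17 = 1256399 Pa ≈ 1260 kPa.

P ≈ 1260 kPa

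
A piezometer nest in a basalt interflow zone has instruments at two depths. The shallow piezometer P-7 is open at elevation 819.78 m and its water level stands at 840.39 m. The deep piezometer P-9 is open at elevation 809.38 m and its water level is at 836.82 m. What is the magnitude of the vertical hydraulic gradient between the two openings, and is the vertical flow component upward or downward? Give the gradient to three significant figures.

Total head at P-7: h = 840.39 m (water level in the standpipe).
Total head at P-9: h = 836.82 m.
Δh = h(P-7) − h(P-9) = 840.39 − 836.82 = 3.57 m.
Vertical separation Δz = 819.78 − 809.38 = 10.40 m.
|i_v| = |Δh| / Δz = 3.57 / 10.40 = 0.343.
Head is higher in the shallow piezometer, so vertical flow is downward (recharge condition).

|i_v| ≈ 0.343; vertical flow is downward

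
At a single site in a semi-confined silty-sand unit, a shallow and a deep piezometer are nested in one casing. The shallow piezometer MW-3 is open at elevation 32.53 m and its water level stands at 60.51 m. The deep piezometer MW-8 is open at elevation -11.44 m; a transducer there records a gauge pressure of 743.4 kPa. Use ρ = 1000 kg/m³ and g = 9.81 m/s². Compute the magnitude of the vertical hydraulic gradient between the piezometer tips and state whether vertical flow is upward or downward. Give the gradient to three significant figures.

|i_v| ≈ 0.0871; vertical flow is upward

Total head at MW-3: h = 60.51 m (water level in the standpipe).
Pressure head at MW-8: ψ = P/(ρg) = 743.4×1000 / (1000 × 9.81) = 75.78 m.
Total head at MW-8: h = z + ψ = -11.44 + 75.78 = 64.34 m.
Δh = h(MW-3) − h(MW-8) = 60.51 − 64.34 = -3.83 m.
Vertical separation Δz = 32.53 − (-11.44) = 43.97 m.
|i_v| = |Δh| / Δz = 3.83 / 43.97 = 0.0871.
Head is higher in the deep piezometer, so vertical flow is upward (discharge condition).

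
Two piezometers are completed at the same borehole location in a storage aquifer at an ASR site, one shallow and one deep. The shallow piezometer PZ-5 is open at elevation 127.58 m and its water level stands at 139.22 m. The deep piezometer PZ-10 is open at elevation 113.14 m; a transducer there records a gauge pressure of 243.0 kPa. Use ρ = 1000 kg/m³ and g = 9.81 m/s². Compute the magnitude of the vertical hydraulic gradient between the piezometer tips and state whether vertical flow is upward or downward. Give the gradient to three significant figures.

Total head at PZ-5: h = 139.22 m (water level in the standpipe).
Pressure head at PZ-10: ψ = P/(ρg) = 243.0×1000 / (1000 × 9.81) = 24.77 m.
Total head at PZ-10: h = z + ψ = 113.14 + 24.77 = 137.91 m.
Δh = h(PZ-5) − h(PZ-10) = 139.22 − 137.91 = 1.31 m.
Vertical separation Δz = 127.58 − 113.14 = 14.44 m.
|i_v| = |Δh| / Δz = 1.31 / 14.44 = 0.0907.
Head is higher in the shallow piezometer, so vertical flow is downward (recharge condition).

|i_v| ≈ 0.0907; vertical flow is downward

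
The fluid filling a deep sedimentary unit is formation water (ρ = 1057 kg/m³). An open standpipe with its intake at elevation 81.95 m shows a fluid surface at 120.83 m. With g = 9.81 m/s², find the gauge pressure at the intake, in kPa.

P ≈ 403 kPa

Pressure head ψ = h − z = 120.83 − 81.95 = 38.88 m.
P = ρgψ = 1057 × 9.81 × 38.88 = 403153 Pa ≈ 403 kPa.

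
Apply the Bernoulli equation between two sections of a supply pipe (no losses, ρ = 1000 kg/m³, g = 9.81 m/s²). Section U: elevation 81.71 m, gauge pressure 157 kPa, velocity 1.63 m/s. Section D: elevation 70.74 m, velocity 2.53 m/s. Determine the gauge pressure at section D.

P₂ ≈ 263 kPa

Pressure head at U: ψ₁ = P₁/(ρg) = 157×1000 / (1000 × 9.81) = 16.00 m.
Velocity heads: v₁²/2g = 1.63²/19.62 = 0.135 m; v₂²/2g = 2.53²/19.62 = 0.326 m.
Total head H = z₁ + ψ₁ + v₁²/2g = 81.71 + 16.00 + 0.135 = 97.84 m.
ψ₂ = H − z₂ − v₂²/2g = 97.84 − 70.74 − 0.326 = 26.77 m.
P₂ = ρgψ₂ = 1000 × 9.81 × 26.77 ≈ 263 kPa.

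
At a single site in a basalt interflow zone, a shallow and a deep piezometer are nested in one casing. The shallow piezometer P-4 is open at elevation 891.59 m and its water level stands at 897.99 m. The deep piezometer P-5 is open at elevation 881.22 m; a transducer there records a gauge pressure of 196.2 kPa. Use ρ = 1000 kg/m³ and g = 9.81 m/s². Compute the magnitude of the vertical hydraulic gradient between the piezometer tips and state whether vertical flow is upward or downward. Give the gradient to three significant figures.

Total head at P-4: h = 897.99 m (water level in the standpipe).
Pressure head at P-5: ψ = P/(ρg) = 196.2×1000 / (1000 × 9.81) = 20.00 m.
Total head at P-5: h = z + ψ = 881.22 + 20.00 = 901.22 m.
Δh = h(P-4) − h(P-5) = 897.99 − 901.22 = -3.23 m.
Vertical separation Δz = 891.59 − 881.22 = 10.37 m.
|i_v| = |Δh| / Δz = 3.23 / 10.37 = 0.311.
Head is higher in the deep piezometer, so vertical flow is upward (discharge condition).

|i_v| ≈ 0.311; vertical flow is upward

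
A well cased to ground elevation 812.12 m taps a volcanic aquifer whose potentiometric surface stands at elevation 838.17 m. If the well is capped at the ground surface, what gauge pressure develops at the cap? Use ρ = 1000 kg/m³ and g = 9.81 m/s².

P ≈ 256 kPa

Head above the cap: Δh = 838.17 − 812.12 = 26.05 m.
P = ρgΔh = 1000 × 9.81 × 26.05 = 255550 Pa ≈ 256 kPa.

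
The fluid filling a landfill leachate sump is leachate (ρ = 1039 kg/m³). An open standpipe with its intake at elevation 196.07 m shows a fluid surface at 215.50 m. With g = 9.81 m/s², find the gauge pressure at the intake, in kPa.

P ≈ 198 kPa

Pressure head ψ = h − z = 215.50 − 196.07 = 19.43 m.
P = ρgψ = 1039 × 9.81 × 19.43 = 198042 Pa ≈ 198 kPa.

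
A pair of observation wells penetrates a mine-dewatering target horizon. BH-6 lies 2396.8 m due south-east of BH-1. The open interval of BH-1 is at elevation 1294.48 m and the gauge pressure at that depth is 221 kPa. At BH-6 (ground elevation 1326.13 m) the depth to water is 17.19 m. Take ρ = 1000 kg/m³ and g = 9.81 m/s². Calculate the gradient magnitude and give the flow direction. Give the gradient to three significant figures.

Pressure head at BH-1: ψ = P/(ρg) = 221×1000 / (1000 × 9.81) = 22.53 m.
Total head at BH-1: h = z + ψ = 1294.48 + 22.53 = 1317.01 m.
Total head at BH-6: h = 1326.13 − 17.19 = 1308.94 m.
Head difference: h(BH-1) − h(BH-6) = 1317.01 − 1308.94 = 8.07 m.
Hydraulic gradient: i = |Δh| / L = 8.07 / 2396.8 = 0.00337.
Flow is from higher to lower head: from BH-1 toward BH-6, i.e. toward the south-east.

i ≈ 0.00337; groundwater flows toward the south-east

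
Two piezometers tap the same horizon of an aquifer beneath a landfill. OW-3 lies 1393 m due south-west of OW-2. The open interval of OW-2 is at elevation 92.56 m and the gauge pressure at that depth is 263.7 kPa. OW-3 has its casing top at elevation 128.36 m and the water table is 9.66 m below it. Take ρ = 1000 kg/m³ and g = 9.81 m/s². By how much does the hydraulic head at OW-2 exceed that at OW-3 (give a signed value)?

Pressure head at OW-2: ψ = P/(ρg) = 263.7×1000 / (1000 × 9.81) = 26.88 m.
Total head at OW-2: h = z + ψ = 92.56 + 26.88 = 119.44 m.
Total head at OW-3: h = 128.36 − 9.66 = 118.70 m.
Head difference: h(OW-2) − h(OW-3) = 119.44 − 118.70 = 0.74 m.

Δh ≈ 0.74 m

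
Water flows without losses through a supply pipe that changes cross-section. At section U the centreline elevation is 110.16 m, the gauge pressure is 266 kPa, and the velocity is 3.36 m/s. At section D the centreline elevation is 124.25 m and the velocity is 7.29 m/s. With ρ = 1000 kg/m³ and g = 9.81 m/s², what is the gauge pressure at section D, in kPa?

P₂ ≈ 107 kPa

Pressure head at U: ψ₁ = P₁/(ρg) = 266×1000 / (1000 × 9.81) = 27.12 m.
Velocity heads: v₁²/2g = 3.36²/19.62 = 0.575 m; v₂²/2g = 7.29²/19.62 = 2.709 m.
Total head H = z₁ + ψ₁ + v₁²/2g = 110.16 + 27.12 + 0.575 = 137.85 m.
ψ₂ = H − z₂ − v₂²/2g = 137.85 − 124.25 − 2.709 = 10.89 m.
P₂ = ρgψ₂ = 1000 × 9.81 × 10.89 ≈ 107 kPa.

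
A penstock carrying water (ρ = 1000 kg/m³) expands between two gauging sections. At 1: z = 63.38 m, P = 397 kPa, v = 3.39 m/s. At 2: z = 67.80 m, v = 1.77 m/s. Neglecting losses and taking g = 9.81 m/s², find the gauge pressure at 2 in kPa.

P₂ ≈ 358 kPa

Pressure head at 1: ψ₁ = P₁/(ρg) = 397×1000 / (1000 × 9.81) = 40.47 m.
Velocity heads: v₁²/2g = 3.39²/19.62 = 0.586 m; v₂²/2g = 1.77²/19.62 = 0.160 m.
Total head H = z₁ + ψ₁ + v₁²/2g = 63.38 + 40.47 + 0.586 = 104.44 m.
ψ₂ = H − z₂ − v₂²/2g = 104.44 − 67.80 − 0.160 = 36.48 m.
P₂ = ρgψ₂ = 1000 × 9.81 × 36.48 ≈ 358 kPa.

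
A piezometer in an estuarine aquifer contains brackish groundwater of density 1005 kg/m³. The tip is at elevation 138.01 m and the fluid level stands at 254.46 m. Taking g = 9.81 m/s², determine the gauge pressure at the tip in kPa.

P ≈ 1150 kPa

Pressure head ψ = h − z = 254.46 − 138.01 = 116.45 m.
P = ρgψ = 1005 × 9.81 × 116.45 = 1148086 Pa ≈ 1150 kPa.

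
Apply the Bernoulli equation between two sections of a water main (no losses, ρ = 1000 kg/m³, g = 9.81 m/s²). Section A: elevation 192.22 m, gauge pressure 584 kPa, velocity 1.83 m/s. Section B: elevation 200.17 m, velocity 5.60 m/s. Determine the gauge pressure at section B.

P₂ ≈ 492 kPa

Pressure head at A: ψ₁ = P₁/(ρg) = 584×1000 / (1000 × 9.81) = 59.53 m.
Velocity heads: v₁²/2g = 1.83²/19.62 = 0.171 m; v₂²/2g = 5.60²/19.62 = 1.598 m.
Total head H = z₁ + ψ₁ + v₁²/2g = 192.22 + 59.53 + 0.171 = 251.92 m.
ψ₂ = H − z₂ − v₂²/2g = 251.92 − 200.17 − 1.598 = 50.15 m.
P₂ = ρgψ₂ = 1000 × 9.81 × 50.15 ≈ 492 kPa.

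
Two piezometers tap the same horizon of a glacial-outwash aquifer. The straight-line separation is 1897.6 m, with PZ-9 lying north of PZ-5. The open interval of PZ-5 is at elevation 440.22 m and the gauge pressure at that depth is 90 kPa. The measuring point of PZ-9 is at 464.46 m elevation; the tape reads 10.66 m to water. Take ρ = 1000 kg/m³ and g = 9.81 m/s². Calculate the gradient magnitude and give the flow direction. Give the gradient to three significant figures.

Pressure head at PZ-5: ψ = P/(ρg) = 90×1000 / (1000 × 9.81) = 9.17 m.
Total head at PZ-5: h = z + ψ = 440.22 + 9.17 = 449.39 m.
Total head at PZ-9: h = 464.46 − 10.66 = 453.80 m.
Head difference: h(PZ-5) − h(PZ-9) = 449.39 − 453.80 = -4.41 m.
Hydraulic gradient: i = |Δh| / L = 4.41 / 1897.6 = 0.00232.
Flow is from higher to lower head: from PZ-9 toward PZ-5, i.e. toward the south.

i ≈ 0.00232; groundwater flows toward the south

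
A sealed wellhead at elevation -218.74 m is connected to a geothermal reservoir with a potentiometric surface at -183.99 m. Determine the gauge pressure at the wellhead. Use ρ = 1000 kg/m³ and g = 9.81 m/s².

P ≈ 341 kPa

Head above the cap: Δh = -183.99 − (-218.74) = 34.75 m.
P = ρgΔh = 1000 × 9.81 × 34.75 = 340898 Pa ≈ 341 kPa.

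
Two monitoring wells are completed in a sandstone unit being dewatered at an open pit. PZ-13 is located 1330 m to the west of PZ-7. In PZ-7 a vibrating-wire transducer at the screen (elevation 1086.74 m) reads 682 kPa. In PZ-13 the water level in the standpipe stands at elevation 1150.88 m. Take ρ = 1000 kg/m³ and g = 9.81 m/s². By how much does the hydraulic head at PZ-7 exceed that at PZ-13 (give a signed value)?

Pressure head at PZ-7: ψ = P/(ρg) = 682×1000 / (1000 × 9.81) = 69.52 m.
Total head at PZ-7: h = z + ψ = 1086.74 + 69.52 = 1156.26 m.
Total head at PZ-13: h = 1150.88 m (water level in the piezometer is the total head).
Head difference: h(PZ-7) − h(PZ-13) = 1156.26 − 1150.88 = 5.38 m.

Δh ≈ 5.38 m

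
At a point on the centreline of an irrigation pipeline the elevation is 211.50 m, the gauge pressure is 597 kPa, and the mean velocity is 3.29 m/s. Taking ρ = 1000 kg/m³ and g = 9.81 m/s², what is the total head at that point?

h ≈ 272.91 m

Pressure head ψ = P/(ρg) = 597×1000 / (1000 × 9.81) = 60.86 m.
Velocity head = v²/(2g) = 3.29² / (2 × 9.81) = 0.552 m.
h = z + ψ + v²/(2g) = 211.50 + 60.86 + 0.552 = 272.91 m.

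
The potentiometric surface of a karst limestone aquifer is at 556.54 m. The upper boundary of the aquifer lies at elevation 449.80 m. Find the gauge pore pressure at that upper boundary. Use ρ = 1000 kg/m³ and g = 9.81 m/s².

P ≈ 1050 kPa

Pressure head at the aquifer top: ψ = h − z = 556.54 − 449.80 = 106.74 m.
P = ρgψ = 1000 × 9.81 × 106.74 = 1047119 Pa ≈ 1050 kPa.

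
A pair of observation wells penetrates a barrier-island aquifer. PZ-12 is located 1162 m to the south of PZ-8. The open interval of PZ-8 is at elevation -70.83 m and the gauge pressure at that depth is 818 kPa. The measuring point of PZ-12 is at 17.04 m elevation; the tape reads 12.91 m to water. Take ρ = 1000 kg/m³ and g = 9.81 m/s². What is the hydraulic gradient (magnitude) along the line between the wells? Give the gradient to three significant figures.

i ≈ 0.00725

Pressure head at PZ-8: ψ = P/(ρg) = 818×1000 / (1000 × 9.81) = 83.38 m.
Total head at PZ-8: h = z + ψ = -70.83 + 83.38 = 12.55 m.
Total head at PZ-12: h = 17.04 − 12.91 = 4.13 m.
Head difference: h(PZ-8) − h(PZ-12) = 12.55 − 4.13 = 8.42 m.
Hydraulic gradient: i = |Δh| / L = 8.42 / 1162 = 0.00725.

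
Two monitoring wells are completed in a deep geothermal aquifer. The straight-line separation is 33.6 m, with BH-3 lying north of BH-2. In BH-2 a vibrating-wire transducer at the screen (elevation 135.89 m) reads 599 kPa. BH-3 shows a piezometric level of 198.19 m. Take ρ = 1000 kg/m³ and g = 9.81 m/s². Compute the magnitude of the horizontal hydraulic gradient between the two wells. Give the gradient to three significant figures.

i ≈ 0.0369

Pressure head at BH-2: ψ = P/(ρg) = 599×1000 / (1000 × 9.81) = 61.06 m.
Total head at BH-2: h = z + ψ = 135.89 + 61.06 = 196.95 m.
Total head at BH-3: h = 198.19 m (water level in the piezometer is the total head).
Head difference: h(BH-2) − h(BH-3) = 196.95 − 198.19 = -1.24 m.
Hydraulic gradient: i = |Δh| / L = 1.24 / 33.6 = 0.0369.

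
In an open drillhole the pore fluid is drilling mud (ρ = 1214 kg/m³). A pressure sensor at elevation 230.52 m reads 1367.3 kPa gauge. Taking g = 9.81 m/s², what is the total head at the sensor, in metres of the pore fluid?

h ≈ 345.33 m

ψ = P/(ρg) = 1367.3×1000 / (1214 × 9.81) = 114.81 m.
h = z + ψ = 230.52 + 114.81 = 345.33 m.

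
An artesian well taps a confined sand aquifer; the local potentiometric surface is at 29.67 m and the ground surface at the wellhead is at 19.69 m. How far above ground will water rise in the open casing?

Water rises to the potentiometric surface, so the rise above ground = 29.67 − 19.69 = 9.98 m.

≈ 9.98 m above ground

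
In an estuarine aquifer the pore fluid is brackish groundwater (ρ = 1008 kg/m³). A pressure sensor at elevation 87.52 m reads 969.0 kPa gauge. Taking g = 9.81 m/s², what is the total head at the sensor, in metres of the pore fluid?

h ≈ 185.51 m

ψ = P/(ρg) = 969.0×1000 / (1008 × 9.81) = 97.99 m.
h = z + ψ = 87.52 + 97.99 = 185.51 m.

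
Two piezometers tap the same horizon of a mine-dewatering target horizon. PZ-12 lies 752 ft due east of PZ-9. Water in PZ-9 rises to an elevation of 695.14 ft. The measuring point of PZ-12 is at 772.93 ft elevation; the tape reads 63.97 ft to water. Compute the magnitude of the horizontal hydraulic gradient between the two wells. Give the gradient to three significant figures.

Total head at PZ-9: h = 695.14 ft (water level in the piezometer is the total head).
Total head at PZ-12: h = 772.93 − 63.97 = 708.96 ft.
Head difference: h(PZ-9) − h(PZ-12) = 695.14 − 708.96 = -13.82 ft.
Hydraulic gradient: i = |Δh| / L = 13.82 / 752 = 0.0184.

i ≈ 0.0184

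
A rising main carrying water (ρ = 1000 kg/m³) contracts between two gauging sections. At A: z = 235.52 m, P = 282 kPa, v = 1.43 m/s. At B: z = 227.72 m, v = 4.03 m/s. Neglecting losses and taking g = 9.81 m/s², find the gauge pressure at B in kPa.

Pressure head at A: ψ₁ = P₁/(ρg) = 282×1000 / (1000 × 9.81) = 28.75 m.
Velocity heads: v₁²/2g = 1.43²/19.62 = 0.104 m; v₂²/2g = 4.03²/19.62 = 0.828 m.
Total head H = z₁ + ψ₁ + v₁²/2g = 235.52 + 28.75 + 0.104 = 264.37 m.
ψ₂ = H − z₂ − v₂²/2g = 264.37 − 227.72 − 0.828 = 35.82 m.
P₂ = ρgψ₂ = 1000 × 9.81 × 35.82 ≈ 351 kPa.

P₂ ≈ 351 kPa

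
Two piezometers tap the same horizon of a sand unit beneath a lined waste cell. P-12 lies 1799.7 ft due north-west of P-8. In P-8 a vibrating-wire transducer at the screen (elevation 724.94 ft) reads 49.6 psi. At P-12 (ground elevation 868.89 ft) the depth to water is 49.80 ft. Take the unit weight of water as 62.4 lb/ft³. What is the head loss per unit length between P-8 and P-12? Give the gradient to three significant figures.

i ≈ 0.0113 ft/ft

Pressure head at P-8: ψ = 144·P/γ = 144 × 49.6 / 62.4 = 114.46 ft.
Total head at P-8: h = z + ψ = 724.94 + 114.46 = 839.40 ft.
Total head at P-12: h = 868.89 − 49.80 = 819.09 ft.
Head difference: h(P-8) − h(P-12) = 839.40 − 819.09 = 20.31 ft.
Hydraulic gradient: i = |Δh| / L = 20.31 / 1799.7 = 0.0113.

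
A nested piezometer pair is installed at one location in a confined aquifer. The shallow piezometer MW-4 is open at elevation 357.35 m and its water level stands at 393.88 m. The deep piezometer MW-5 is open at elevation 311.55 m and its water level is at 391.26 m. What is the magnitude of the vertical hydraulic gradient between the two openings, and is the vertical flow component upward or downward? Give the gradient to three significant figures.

Total head at MW-4: h = 393.88 m (water level in the standpipe).
Total head at MW-5: h = 391.26 m.
Δh = h(MW-4) − h(MW-5) = 393.88 − 391.26 = 2.62 m.
Vertical separation Δz = 357.35 − 311.55 = 45.80 m.
|i_v| = |Δh| / Δz = 2.62 / 45.80 = 0.0572.
Head is higher in the shallow piezometer, so vertical flow is downward (recharge condition).

|i_v| ≈ 0.0572; vertical flow is downward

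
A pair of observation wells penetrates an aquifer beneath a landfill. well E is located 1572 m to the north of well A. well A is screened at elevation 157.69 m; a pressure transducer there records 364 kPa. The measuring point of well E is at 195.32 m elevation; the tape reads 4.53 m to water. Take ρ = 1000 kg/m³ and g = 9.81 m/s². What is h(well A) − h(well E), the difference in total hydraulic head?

Pressure head at well A: ψ = P/(ρg) = 364×1000 / (1000 × 9.81) = 37.10 m.
Total head at well A: h = z + ψ = 157.69 + 37.10 = 194.79 m.
Total head at well E: h = 195.32 − 4.53 = 190.79 m.
Head difference: h(well A) − h(well E) = 194.79 − 190.79 = 4.00 m.

Δh ≈ 4.00 m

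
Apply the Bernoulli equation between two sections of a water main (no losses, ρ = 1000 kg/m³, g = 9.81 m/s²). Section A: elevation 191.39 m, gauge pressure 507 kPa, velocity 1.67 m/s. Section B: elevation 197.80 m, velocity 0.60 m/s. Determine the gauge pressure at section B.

P₂ ≈ 445 kPa

Pressure head at A: ψ₁ = P₁/(ρg) = 507×1000 / (1000 × 9.81) = 51.68 m.
Velocity heads: v₁²/2g = 1.67²/19.62 = 0.142 m; v₂²/2g = 0.60²/19.62 = 0.018 m.
Total head H = z₁ + ψ₁ + v₁²/2g = 191.39 + 51.68 + 0.142 = 243.21 m.
ψ₂ = H − z₂ − v₂²/2g = 243.21 − 197.80 − 0.018 = 45.39 m.
P₂ = ρgψ₂ = 1000 × 9.81 × 45.39 ≈ 445 kPa.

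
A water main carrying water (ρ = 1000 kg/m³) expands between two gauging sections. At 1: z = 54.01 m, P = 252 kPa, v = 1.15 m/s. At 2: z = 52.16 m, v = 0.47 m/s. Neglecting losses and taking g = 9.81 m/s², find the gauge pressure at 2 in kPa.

Pressure head at 1: ψ₁ = P₁/(ρg) = 252×1000 / (1000 × 9.81) = 25.69 m.
Velocity heads: v₁²/2g = 1.15²/19.62 = 0.067 m; v₂²/2g = 0.47²/19.62 = 0.011 m.
Total head H = z₁ + ψ₁ + v₁²/2g = 54.01 + 25.69 + 0.067 = 79.77 m.
ψ₂ = H − z₂ − v₂²/2g = 79.77 − 52.16 − 0.011 = 27.60 m.
P₂ = ρgψ₂ = 1000 × 9.81 × 27.60 ≈ 271 kPa.

P₂ ≈ 271 kPa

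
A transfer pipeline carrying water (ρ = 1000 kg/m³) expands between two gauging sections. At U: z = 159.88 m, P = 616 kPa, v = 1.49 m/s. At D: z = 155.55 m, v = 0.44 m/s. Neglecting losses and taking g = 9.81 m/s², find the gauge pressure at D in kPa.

P₂ ≈ 659 kPa

Pressure head at U: ψ₁ = P₁/(ρg) = 616×1000 / (1000 × 9.81) = 62.79 m.
Velocity heads: v₁²/2g = 1.49²/19.62 = 0.113 m; v₂²/2g = 0.44²/19.62 = 0.010 m.
Total head H = z₁ + ψ₁ + v₁²/2g = 159.88 + 62.79 + 0.113 = 222.78 m.
ψ₂ = H − z₂ − v₂²/2g = 222.78 − 155.55 − 0.010 = 67.22 m.
P₂ = ρgψ₂ = 1000 × 9.81 × 67.22 ≈ 659 kPa.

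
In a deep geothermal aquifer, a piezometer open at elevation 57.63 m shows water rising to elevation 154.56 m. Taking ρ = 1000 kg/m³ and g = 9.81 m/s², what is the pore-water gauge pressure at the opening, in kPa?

Pressure head ψ = h − z = 154.56 − 57.63 = 96.93 m.
P = ρgψ = 1000 × 9.81 × 96.93 = 950883 Pa ≈ 951 kPa.

P ≈ 951 kPa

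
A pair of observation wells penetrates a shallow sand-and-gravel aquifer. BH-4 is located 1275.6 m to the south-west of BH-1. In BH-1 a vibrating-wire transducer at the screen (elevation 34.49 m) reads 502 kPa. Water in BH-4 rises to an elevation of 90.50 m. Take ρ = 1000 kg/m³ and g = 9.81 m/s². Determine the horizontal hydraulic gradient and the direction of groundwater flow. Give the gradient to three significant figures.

Pressure head at BH-1: ψ = P/(ρg) = 502×1000 / (1000 × 9.81) = 51.17 m.
Total head at BH-1: h = z + ψ = 34.49 + 51.17 = 85.66 m.
Total head at BH-4: h = 90.50 m (water level in the piezometer is the total head).
Head difference: h(BH-1) − h(BH-4) = 85.66 − 90.50 = -4.84 m.
Hydraulic gradient: i = |Δh| / L = 4.84 / 1275.6 = 0.00379.
Flow is from higher to lower head: from BH-4 toward BH-1, i.e. toward the north-east.

i ≈ 0.00379; groundwater flows toward the north-east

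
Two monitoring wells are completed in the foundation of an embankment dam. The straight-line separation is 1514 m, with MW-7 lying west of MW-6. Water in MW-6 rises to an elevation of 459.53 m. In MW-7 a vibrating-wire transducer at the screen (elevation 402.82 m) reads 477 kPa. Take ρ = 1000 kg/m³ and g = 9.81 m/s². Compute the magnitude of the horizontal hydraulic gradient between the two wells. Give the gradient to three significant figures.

i ≈ 0.00534

Total head at MW-6: h = 459.53 m (water level in the piezometer is the total head).
Pressure head at MW-7: ψ = P/(ρg) = 477×1000 / (1000 × 9.81) = 48.62 m.
Total head at MW-7: h = z + ψ = 402.82 + 48.62 = 451.44 m.
Head difference: h(MW-6) − h(MW-7) = 459.53 − 451.44 = 8.09 m.
Hydraulic gradient: i = |Δh| / L = 8.09 / 1514 = 0.00534.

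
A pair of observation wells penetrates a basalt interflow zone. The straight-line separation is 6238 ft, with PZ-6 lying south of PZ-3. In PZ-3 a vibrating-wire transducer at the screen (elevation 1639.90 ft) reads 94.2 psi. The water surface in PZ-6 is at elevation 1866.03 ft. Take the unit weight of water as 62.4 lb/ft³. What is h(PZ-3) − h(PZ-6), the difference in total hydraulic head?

Δh ≈ -8.75 ft

Pressure head at PZ-3: ψ = 144·P/γ = 144 × 94.2 / 62.4 = 217.38 ft.
Total head at PZ-3: h = z + ψ = 1639.90 + 217.38 = 1857.28 ft.
Total head at PZ-6: h = 1866.03 ft (water level in the piezometer is the total head).
Head difference: h(PZ-3) − h(PZ-6) = 1857.28 − 1866.03 = -8.75 ft.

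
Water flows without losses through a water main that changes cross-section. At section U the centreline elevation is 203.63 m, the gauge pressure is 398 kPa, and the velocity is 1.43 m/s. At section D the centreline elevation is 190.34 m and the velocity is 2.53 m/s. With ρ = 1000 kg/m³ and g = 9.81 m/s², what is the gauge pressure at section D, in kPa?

Pressure head at U: ψ₁ = P₁/(ρg) = 398×1000 / (1000 × 9.81) = 40.57 m.
Velocity heads: v₁²/2g = 1.43²/19.62 = 0.104 m; v₂²/2g = 2.53²/19.62 = 0.326 m.
Total head H = z₁ + ψ₁ + v₁²/2g = 203.63 + 40.57 + 0.104 = 244.30 m.
ψ₂ = H − z₂ − v₂²/2g = 244.30 − 190.34 − 0.326 = 53.63 m.
P₂ = ρgψ₂ = 1000 × 9.81 × 53.63 ≈ 526 kPa.

P₂ ≈ 526 kPa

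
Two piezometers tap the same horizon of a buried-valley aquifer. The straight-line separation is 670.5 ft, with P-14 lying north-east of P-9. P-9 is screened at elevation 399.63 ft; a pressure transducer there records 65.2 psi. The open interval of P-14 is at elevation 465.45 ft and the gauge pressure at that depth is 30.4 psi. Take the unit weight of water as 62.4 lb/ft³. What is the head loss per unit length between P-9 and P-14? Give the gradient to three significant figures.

Pressure head at P-9: ψ = 144·P/γ = 144 × 65.2 / 62.4 = 150.46 ft.
Total head at P-9: h = z + ψ = 399.63 + 150.46 = 550.09 ft.
Pressure head at P-14: ψ = 144·P/γ = 144 × 30.4 / 62.4 = 70.15 ft.
Total head at P-14: h = z + ψ = 465.45 + 70.15 = 535.60 ft.
Head difference: h(P-9) − h(P-14) = 550.09 − 535.60 = 14.49 ft.
Hydraulic gradient: i = |Δh| / L = 14.49 / 670.5 = 0.0216.

i ≈ 0.0216 ft/ft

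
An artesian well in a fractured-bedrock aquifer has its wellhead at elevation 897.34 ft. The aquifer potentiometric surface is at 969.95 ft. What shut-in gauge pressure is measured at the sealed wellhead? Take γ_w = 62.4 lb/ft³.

Head above the cap: Δh = 969.95 − 897.34 = 72.61 ft.
P = γΔh/144 = 62.4 × 72.61 / 144 = 31.5 psi.

P ≈ 31.5 psi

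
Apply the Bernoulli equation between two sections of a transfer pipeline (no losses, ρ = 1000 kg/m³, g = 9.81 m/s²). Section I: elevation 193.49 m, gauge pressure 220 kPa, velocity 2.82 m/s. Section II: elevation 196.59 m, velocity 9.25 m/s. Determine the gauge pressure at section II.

Pressure head at I: ψ₁ = P₁/(ρg) = 220×1000 / (1000 × 9.81) = 22.43 m.
Velocity heads: v₁²/2g = 2.82²/19.62 = 0.405 m; v₂²/2g = 9.25²/19.62 = 4.361 m.
Total head H = z₁ + ψ₁ + v₁²/2g = 193.49 + 22.43 + 0.405 = 216.33 m.
ψ₂ = H − z₂ − v₂²/2g = 216.33 − 196.59 − 4.361 = 15.38 m.
P₂ = ρgψ₂ = 1000 × 9.81 × 15.38 ≈ 151 kPa.

P₂ ≈ 151 kPa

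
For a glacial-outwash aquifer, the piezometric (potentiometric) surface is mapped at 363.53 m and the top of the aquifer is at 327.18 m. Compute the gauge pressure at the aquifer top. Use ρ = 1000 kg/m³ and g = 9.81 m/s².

Pressure head at the aquifer top: ψ = h − z = 363.53 − 327.18 = 36.35 m.
P = ρgψ = 1000 × 9.81 × 36.35 = 356593 Pa ≈ 357 kPa.

P ≈ 357 kPa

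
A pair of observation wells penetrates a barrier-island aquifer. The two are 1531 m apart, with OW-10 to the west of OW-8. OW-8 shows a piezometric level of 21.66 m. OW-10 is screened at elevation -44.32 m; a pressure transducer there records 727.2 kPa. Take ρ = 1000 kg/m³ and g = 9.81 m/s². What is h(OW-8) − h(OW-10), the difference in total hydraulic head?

Total head at OW-8: h = 21.66 m (water level in the piezometer is the total head).
Pressure head at OW-10: ψ = P/(ρg) = 727.2×1000 / (1000 × 9.81) = 74.13 m.
Total head at OW-10: h = z + ψ = -44.32 + 74.13 = 29.81 m.
Head difference: h(OW-8) − h(OW-10) = 21.66 − 29.81 = -8.15 m.

Δh ≈ -8.15 m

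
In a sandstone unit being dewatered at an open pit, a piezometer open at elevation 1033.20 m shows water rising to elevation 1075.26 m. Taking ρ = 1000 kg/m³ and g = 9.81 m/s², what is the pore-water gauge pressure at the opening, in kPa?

Pressure head ψ = h − z = 1075.26 − 1033.20 = 42.06 m.
P = ρgψ = 1000 × 9.81 × 42.06 = 412609 Pa ≈ 413 kPa.

P ≈ 413 kPa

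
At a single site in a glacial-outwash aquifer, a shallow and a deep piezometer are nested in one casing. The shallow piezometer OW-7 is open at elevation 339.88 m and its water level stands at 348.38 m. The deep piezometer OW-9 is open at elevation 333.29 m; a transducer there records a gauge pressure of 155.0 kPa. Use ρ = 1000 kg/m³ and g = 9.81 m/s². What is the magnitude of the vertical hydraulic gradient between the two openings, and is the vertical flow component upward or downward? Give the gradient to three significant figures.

|i_v| ≈ 0.108; vertical flow is upward

Total head at OW-7: h = 348.38 m (water level in the standpipe).
Pressure head at OW-9: ψ = P/(ρg) = 155.0×1000 / (1000 × 9.81) = 15.80 m.
Total head at OW-9: h = z + ψ = 333.29 + 15.80 = 349.09 m.
Δh = h(OW-7) − h(OW-9) = 348.38 − 349.09 = -0.71 m.
Vertical separation Δz = 339.88 − 333.29 = 6.59 m.
|i_v| = |Δh| / Δz = 0.71 / 6.59 = 0.108.
Head is higher in the deep piezometer, so vertical flow is upward (discharge condition).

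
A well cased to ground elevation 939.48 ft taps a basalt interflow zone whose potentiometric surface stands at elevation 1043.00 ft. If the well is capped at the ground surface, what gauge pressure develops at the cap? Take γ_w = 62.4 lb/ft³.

P ≈ 44.9 psi

Head above the cap: Δh = 1043.00 − 939.48 = 103.52 ft.
P = γΔh/144 = 62.4 × 103.52 / 144 = 44.9 psi.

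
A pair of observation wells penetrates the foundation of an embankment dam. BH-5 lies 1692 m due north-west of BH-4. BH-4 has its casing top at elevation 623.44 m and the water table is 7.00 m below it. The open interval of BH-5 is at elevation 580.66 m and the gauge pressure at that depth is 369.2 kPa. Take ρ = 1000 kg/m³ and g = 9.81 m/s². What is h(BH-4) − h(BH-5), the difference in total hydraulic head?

Δh ≈ -1.86 m

Total head at BH-4: h = 623.44 − 7.00 = 616.44 m.
Pressure head at BH-5: ψ = P/(ρg) = 369.2×1000 / (1000 × 9.81) = 37.64 m.
Total head at BH-5: h = z + ψ = 580.66 + 37.64 = 618.30 m.
Head difference: h(BH-4) − h(BH-5) = 616.44 − 618.30 = -1.86 m.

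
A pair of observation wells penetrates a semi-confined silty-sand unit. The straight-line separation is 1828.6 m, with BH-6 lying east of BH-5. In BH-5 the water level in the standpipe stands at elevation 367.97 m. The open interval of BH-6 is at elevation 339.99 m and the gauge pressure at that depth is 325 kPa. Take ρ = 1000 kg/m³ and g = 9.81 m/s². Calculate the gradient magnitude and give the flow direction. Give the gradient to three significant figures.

i ≈ 0.00282; groundwater flows toward the west

Total head at BH-5: h = 367.97 m (water level in the piezometer is the total head).
Pressure head at BH-6: ψ = P/(ρg) = 325×1000 / (1000 × 9.81) = 33.13 m.
Total head at BH-6: h = z + ψ = 339.99 + 33.13 = 373.12 m.
Head difference: h(BH-5) − h(BH-6) = 367.97 − 373.12 = -5.15 m.
Hydraulic gradient: i = |Δh| / L = 5.15 / 1828.6 = 0.00282.
Flow is from higher to lower head: from BH-6 toward BH-5, i.e. toward the west.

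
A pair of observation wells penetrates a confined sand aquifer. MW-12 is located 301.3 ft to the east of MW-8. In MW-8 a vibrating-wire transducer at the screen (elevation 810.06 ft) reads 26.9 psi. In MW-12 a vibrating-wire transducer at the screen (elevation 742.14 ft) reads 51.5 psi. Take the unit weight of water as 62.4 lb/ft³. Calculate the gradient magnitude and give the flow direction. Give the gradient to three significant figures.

Pressure head at MW-8: ψ = 144·P/γ = 144 × 26.9 / 62.4 = 62.08 ft.
Total head at MW-8: h = z + ψ = 810.06 + 62.08 = 872.14 ft.
Pressure head at MW-12: ψ = 144·P/γ = 144 × 51.5 / 62.4 = 118.85 ft.
Total head at MW-12: h = z + ψ = 742.14 + 118.85 = 860.99 ft.
Head difference: h(MW-8) − h(MW-12) = 872.14 − 860.99 = 11.15 ft.
Hydraulic gradient: i = |Δh| / L = 11.15 / 301.3 = 0.0370.
Flow is from higher to lower head: from MW-8 toward MW-12, i.e. toward the east.

i ≈ 0.0370; groundwater flows toward the east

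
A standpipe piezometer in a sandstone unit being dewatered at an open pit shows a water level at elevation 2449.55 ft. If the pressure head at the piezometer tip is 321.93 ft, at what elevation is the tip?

z ≈ 2127.62 ft

z = h − ψ = 2449.55 − 321.93 = 2127.62 ft.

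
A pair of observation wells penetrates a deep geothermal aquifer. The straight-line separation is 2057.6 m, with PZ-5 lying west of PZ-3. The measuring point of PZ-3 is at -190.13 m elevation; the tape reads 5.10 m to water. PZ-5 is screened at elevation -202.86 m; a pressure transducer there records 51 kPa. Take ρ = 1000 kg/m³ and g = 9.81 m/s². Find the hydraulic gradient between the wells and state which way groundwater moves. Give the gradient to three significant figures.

i ≈ 0.00118; groundwater flows toward the west

Total head at PZ-3: h = -190.13 − 5.10 = -195.23 m.
Pressure head at PZ-5: ψ = P/(ρg) = 51×1000 / (1000 × 9.81) = 5.20 m.
Total head at PZ-5: h = z + ψ = -202.86 + 5.20 = -197.66 m.
Head difference: h(PZ-3) − h(PZ-5) = -195.23 − (-197.66) = 2.43 m.
Hydraulic gradient: i = |Δh| / L = 2.43 / 2057.6 = 0.00118.
Flow is from higher to lower head: from PZ-3 toward PZ-5, i.e. toward the west.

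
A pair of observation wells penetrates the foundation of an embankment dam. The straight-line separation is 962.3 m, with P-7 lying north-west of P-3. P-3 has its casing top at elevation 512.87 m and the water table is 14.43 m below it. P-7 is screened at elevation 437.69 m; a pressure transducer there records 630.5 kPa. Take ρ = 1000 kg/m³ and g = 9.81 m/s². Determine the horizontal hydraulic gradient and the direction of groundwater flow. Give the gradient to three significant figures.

Total head at P-3: h = 512.87 − 14.43 = 498.44 m.
Pressure head at P-7: ψ = P/(ρg) = 630.5×1000 / (1000 × 9.81) = 64.27 m.
Total head at P-7: h = z + ψ = 437.69 + 64.27 = 501.96 m.
Head difference: h(P-3) − h(P-7) = 498.44 − 501.96 = -3.52 m.
Hydraulic gradient: i = |Δh| / L = 3.52 / 962.3 = 0.00366.
Flow is from higher to lower head: from P-7 toward P-3, i.e. toward the south-east.

i ≈ 0.00366; groundwater flows toward the south-east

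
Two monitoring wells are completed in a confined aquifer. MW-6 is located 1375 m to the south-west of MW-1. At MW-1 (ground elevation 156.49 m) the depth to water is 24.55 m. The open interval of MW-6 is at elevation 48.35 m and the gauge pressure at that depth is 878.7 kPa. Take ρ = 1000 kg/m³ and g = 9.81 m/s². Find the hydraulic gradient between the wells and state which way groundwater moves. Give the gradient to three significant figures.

i ≈ 0.00435; groundwater flows toward the north-east

Total head at MW-1: h = 156.49 − 24.55 = 131.94 m.
Pressure head at MW-6: ψ = P/(ρg) = 878.7×1000 / (1000 × 9.81) = 89.57 m.
Total head at MW-6: h = z + ψ = 48.35 + 89.57 = 137.92 m.
Head difference: h(MW-1) − h(MW-6) = 131.94 − 137.92 = -5.98 m.
Hydraulic gradient: i = |Δh| / L = 5.98 / 1375 = 0.00435.
Flow is from higher to lower head: from MW-6 toward MW-1, i.e. toward the north-east.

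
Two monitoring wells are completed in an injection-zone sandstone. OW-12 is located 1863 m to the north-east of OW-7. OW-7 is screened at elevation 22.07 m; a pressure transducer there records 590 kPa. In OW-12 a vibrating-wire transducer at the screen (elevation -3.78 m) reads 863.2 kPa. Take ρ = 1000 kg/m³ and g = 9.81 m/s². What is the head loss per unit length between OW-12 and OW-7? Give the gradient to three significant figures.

Pressure head at OW-7: ψ = P/(ρg) = 590×1000 / (1000 × 9.81) = 60.14 m.
Total head at OW-7: h = z + ψ = 22.07 + 60.14 = 82.21 m.
Pressure head at OW-12: ψ = P/(ρg) = 863.2×1000 / (1000 × 9.81) = 87.99 m.
Total head at OW-12: h = z + ψ = -3.78 + 87.99 = 84.21 m.
Head difference: h(OW-7) − h(OW-12) = 82.21 − 84.21 = -2.00 m.
Hydraulic gradient: i = |Δh| / L = 2.00 / 1863 = 0.00107.

i ≈ 0.00107 m/m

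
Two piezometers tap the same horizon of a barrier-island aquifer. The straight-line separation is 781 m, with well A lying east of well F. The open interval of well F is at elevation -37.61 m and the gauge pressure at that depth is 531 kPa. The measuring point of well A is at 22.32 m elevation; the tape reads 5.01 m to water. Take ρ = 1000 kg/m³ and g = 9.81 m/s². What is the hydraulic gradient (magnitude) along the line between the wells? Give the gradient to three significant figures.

i ≈ 0.00101

Pressure head at well F: ψ = P/(ρg) = 531×1000 / (1000 × 9.81) = 54.13 m.
Total head at well F: h = z + ψ = -37.61 + 54.13 = 16.52 m.
Total head at well A: h = 22.32 − 5.01 = 17.31 m.
Head difference: h(well F) − h(well A) = 16.52 − 17.31 = -0.79 m.
Hydraulic gradient: i = |Δh| / L = 0.79 / 781 = 0.00101.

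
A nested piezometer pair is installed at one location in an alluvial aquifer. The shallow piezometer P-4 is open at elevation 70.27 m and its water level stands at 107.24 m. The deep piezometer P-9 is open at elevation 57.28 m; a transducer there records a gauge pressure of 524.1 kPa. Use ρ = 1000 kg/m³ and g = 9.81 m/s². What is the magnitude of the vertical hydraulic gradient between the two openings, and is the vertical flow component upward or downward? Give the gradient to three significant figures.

Total head at P-4: h = 107.24 m (water level in the standpipe).
Pressure head at P-9: ψ = P/(ρg) = 524.1×1000 / (1000 × 9.81) = 53.43 m.
Total head at P-9: h = z + ψ = 57.28 + 53.43 = 110.71 m.
Δh = h(P-4) − h(P-9) = 107.24 − 110.71 = -3.47 m.
Vertical separation Δz = 70.27 − 57.28 = 12.99 m.
|i_v| = |Δh| / Δz = 3.47 / 12.99 = 0.267.
Head is higher in the deep piezometer, so vertical flow is upward (discharge condition).

|i_v| ≈ 0.267; vertical flow is upward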